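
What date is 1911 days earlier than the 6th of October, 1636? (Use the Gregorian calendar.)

July 14, 1631

−366 (one year; includes Feb 29, 1636) → Oct 6, 1635 (1545 left).
−365 (one year) → Oct 6, 1634 (1180 left).
−365 (one year) → Oct 6, 1633 (815 left).
−365 (one year) → Oct 6, 1632 (450 left).
−366 (one year; includes Feb 29, 1632) → Oct 6, 1631 (84 left).
−6 → Sep 30, 1631 (end of Sep, 30 days; 78 left).
−30 → Aug 31, 1631 (end of Aug, 31 days; 48 left).
−31 → Jul 31, 1631 (end of Jul, 31 days; 17 left).
−17 → Jul 14, 1631.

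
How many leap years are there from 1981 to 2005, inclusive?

6

Multiples of 4 in [1981,2005]: 6.
Of those, multiples of 100: 1 (not leap unless ÷400).
Multiples of 400: 1.
Leap years = 6 − 1 + 1 = 6.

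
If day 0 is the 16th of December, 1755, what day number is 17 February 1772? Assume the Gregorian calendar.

5907

Dec 16, 1755 → Dec 16, 1756: 366 days (Feb 29, 1756 is in that span).
Dec 16, 1756 → Dec 16, 1757: 365 days.
Dec 16, 1757 → Dec 16, 1758: 365 days.
Dec 16, 1758 → Dec 16, 1759: 365 days.
Dec 16, 1759 → Dec 16, 1760: 366 days (Feb 29, 1760 is in that span).
Dec 16, 1760 → Dec 16, 1761: 365 days.
Dec 16, 1761 → Dec 16, 1762: 365 days.
Dec 16, 1762 → Dec 16, 1763: 365 days.
Dec 16, 1763 → Dec 16, 1764: 366 days (Feb 29, 1764 is in that span).
Dec 16, 1764 → Dec 16, 1765: 365 days.
Dec 16, 1765 → Dec 16, 1766: 365 days.
Dec 16, 1766 → Dec 16, 1767: 365 days.
Dec 16, 1767 → Dec 16, 1768: 366 days (Feb 29, 1768 is in that span).
Dec 16, 1768 → Dec 16, 1769: 365 days.
Dec 16, 1769 → Dec 16, 1770: 365 days.
Dec 16, 1770 → Dec 16, 1771: 365 days.
Dec 16, 1771 → Jan 16, 1772: 31 days (December has 31).
Jan 16, 1772 → Feb 16, 1772: 31 days (January has 31).
Feb 16, 1772 → Feb 17, 1772: 1 days.
Total: 5907 days.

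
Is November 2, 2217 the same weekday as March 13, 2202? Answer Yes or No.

No

From Mar 13, 2202 to Nov 2, 2217 is 5713 days.
5713 mod 7 = 1, so they are different weekdays.
(Mar 13, 2202 is a Saturday; Nov 2, 2217 is a Sunday.)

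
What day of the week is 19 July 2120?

Doomsday rule: the anchor day for the 2100s is Sunday. For year 20: 20÷12 = 1 r 8, and 8÷4 = 2, so 1+8+2 = 11.
Sunday + 11 ≡ Thursday — that's 2120's doomsday.
In July the doomsday date is Jul 11.
Jul 19 is 8 days after Jul 11; 8 mod 7 = 1, so Thursday + 1 = Friday.

Friday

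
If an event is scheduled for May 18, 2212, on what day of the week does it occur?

Monday

January 1, 2212 is a Wednesday.
Jan 1, 2212 → Feb 1, 2212: 31 days (January has 31).
Feb 1, 2212 → Mar 1, 2212: 29 days (February has 29).
Mar 1, 2212 → Apr 1, 2212: 31 days (March has 31).
Apr 1, 2212 → May 1, 2212: 30 days (April has 30).
May 1, 2212 → May 18, 2212: 17 days.
Total: 138 days.
138 mod 7 = 5, so Wednesday + 5 = Monday.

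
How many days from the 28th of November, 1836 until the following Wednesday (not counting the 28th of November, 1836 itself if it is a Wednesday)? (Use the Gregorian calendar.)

Nov 28, 1836 is a Monday.
From Monday to the next Wednesday is 2 days.

2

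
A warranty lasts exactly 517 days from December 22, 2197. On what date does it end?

+365 (one year) → Dec 22, 2198 (152 left).
Dec has 31 days: +10 → Jan 1, 2199 (142 left).
Jan has 31 days: +31 → Feb 1, 2199 (111 left).
Feb has 28 days: +28 → Mar 1, 2199 (83 left).
Mar has 31 days: +31 → Apr 1, 2199 (52 left).
Apr has 30 days: +30 → May 1, 2199 (22 left).
+22 → May 23, 2199.

May 23, 2199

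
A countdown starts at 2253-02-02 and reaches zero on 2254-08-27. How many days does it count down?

Feb 2, 2253 → Feb 2, 2254: 365 days.
Feb 2, 2254 → Mar 2, 2254: 28 days (February has 28).
Mar 2, 2254 → Apr 2, 2254: 31 days (March has 31).
Apr 2, 2254 → May 2, 2254: 30 days (April has 30).
May 2, 2254 → Jun 2, 2254: 31 days (May has 31).
Jun 2, 2254 → Jul 2, 2254: 30 days (June has 30).
Jul 2, 2254 → Aug 2, 2254: 31 days (July has 31).
Aug 2, 2254 → Aug 27, 2254: 25 days.
Total: 571 days.

571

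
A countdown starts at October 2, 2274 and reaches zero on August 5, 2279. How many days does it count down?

Oct 2, 2274 → Oct 2, 2275: 365 days.
Oct 2, 2275 → Oct 2, 2276: 366 days (Feb 29, 2276 is in that span).
Oct 2, 2276 → Oct 2, 2277: 365 days.
Oct 2, 2277 → Oct 2, 2278: 365 days.
Oct 2, 2278 → Nov 2, 2278: 31 days (October has 31).
Nov 2, 2278 → Dec 2, 2278: 30 days (November has 30).
Dec 2, 2278 → Jan 2, 2279: 31 days (December has 31).
Jan 2, 2279 → Feb 2, 2279: 31 days (January has 31).
Feb 2, 2279 → Mar 2, 2279: 28 days (February has 28).
Mar 2, 2279 → Apr 2, 2279: 31 days (March has 31).
Apr 2, 2279 → May 2, 2279: 30 days (April has 30).
May 2, 2279 → Jun 2, 2279: 31 days (May has 31).
Jun 2, 2279 → Jul 2, 2279: 30 days (June has 30).
Jul 2, 2279 → Aug 2, 2279: 31 days (July has 31).
Aug 2, 2279 → Aug 5, 2279: 3 days.
Total: 1768 days.

1768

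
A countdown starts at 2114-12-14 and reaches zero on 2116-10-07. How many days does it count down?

663

Dec 14, 2114 → Dec 14, 2115: 365 days.
Dec 14, 2115 → Jan 14, 2116: 31 days (December has 31).
Jan 14, 2116 → Feb 14, 2116: 31 days (January has 31).
Feb 14, 2116 → Mar 14, 2116: 29 days (February has 29).
Mar 14, 2116 → Apr 14, 2116: 31 days (March has 31).
Apr 14, 2116 → May 14, 2116: 30 days (April has 30).
May 14, 2116 → Jun 14, 2116: 31 days (May has 31).
Jun 14, 2116 → Jul 14, 2116: 30 days (June has 30).
Jul 14, 2116 → Aug 14, 2116: 31 days (July has 31).
Aug 14, 2116 → Sep 14, 2116: 31 days (August has 31).
Sep 14, 2116 → Oct 7, 2116: 23 days.
Total: 663 days.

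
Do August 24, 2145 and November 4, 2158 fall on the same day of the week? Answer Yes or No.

From Aug 24, 2145 to Nov 4, 2158 is 4820 days.
4820 mod 7 = 4, so they are different weekdays.
(Aug 24, 2145 is a Tuesday; Nov 4, 2158 is a Saturday.)

No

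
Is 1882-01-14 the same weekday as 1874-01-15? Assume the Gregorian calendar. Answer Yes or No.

No

From Jan 15, 1874 to Jan 14, 1882 is 2921 days.
2921 mod 7 = 2, so they are different weekdays.
(Jan 15, 1874 is a Thursday; Jan 14, 1882 is a Saturday.)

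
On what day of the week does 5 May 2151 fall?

Doomsday rule: the anchor day for the 2100s is Sunday. For year 51: 51÷12 = 4 r 3, and 3÷4 = 0, so 4+3+0 = 7.
Sunday + 7 ≡ Sunday — that's 2151's doomsday.
In May the doomsday date is May 9.
May 5 is 4 days before May 9; 4 mod 7 = 4, so Sunday − 4 = Wednesday.

Wednesday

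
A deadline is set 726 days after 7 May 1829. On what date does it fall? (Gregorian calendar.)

May 3, 1831

+365 (one year) → May 7, 1830 (361 left).
May has 31 days: +25 → Jun 1, 1830 (336 left).
Jun has 30 days: +30 → Jul 1, 1830 (306 left).
Jul has 31 days: +31 → Aug 1, 1830 (275 left).
Aug has 31 days: +31 → Sep 1, 1830 (244 left).
Sep has 30 days: +30 → Oct 1, 1830 (214 left).
Oct has 31 days: +31 → Nov 1, 1830 (183 left).
Nov has 30 days: +30 → Dec 1, 1830 (153 left).
Dec has 31 days: +31 → Jan 1, 1831 (122 left).
Jan has 31 days: +31 → Feb 1, 1831 (91 left).
Feb has 28 days: +28 → Mar 1, 1831 (63 left).
Mar has 31 days: +31 → Apr 1, 1831 (32 left).
Apr has 30 days: +30 → May 1, 1831 (2 left).
+2 → May 3, 1831.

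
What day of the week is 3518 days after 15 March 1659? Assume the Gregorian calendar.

Wednesday

Mar 15, 1659 is a Saturday.
3518 mod 7 = 4, so 3518 days after a Saturday is Saturday + 4 = Wednesday.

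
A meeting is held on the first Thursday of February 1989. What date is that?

February 2, 1989

February 1, 1989 is a Wednesday.
The first Thursday is therefore February 2 (1 days later).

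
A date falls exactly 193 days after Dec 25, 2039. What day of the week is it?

Thursday

Dec 25, 2039 is a Sunday.
193 mod 7 = 4, so 193 days after a Sunday is Sunday + 4 = Thursday.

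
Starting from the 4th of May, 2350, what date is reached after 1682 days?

December 11, 2354

+365 (one year) → May 4, 2351 (1317 left).
+366 (one year; includes Feb 29, 2352) → May 4, 2352 (951 left).
+365 (one year) → May 4, 2353 (586 left).
+365 (one year) → May 4, 2354 (221 left).
May has 31 days: +28 → Jun 1, 2354 (193 left).
Jun has 30 days: +30 → Jul 1, 2354 (163 left).
Jul has 31 days: +31 → Aug 1, 2354 (132 left).
Aug has 31 days: +31 → Sep 1, 2354 (101 left).
Sep has 30 days: +30 → Oct 1, 2354 (71 left).
Oct has 31 days: +31 → Nov 1, 2354 (40 left).
Nov has 30 days: +30 → Dec 1, 2354 (10 left).
+10 → Dec 11, 2354.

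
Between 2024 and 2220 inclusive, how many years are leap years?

48

Multiples of 4 in [2024,2220]: 50.
Of those, multiples of 100: 2 (not leap unless ÷400).
Multiples of 400: 0.
Leap years = 50 − 2 + 0 = 48.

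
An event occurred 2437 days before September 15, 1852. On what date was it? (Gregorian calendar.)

−366 (one year; includes Feb 29, 1852) → Sep 15, 1851 (2071 left).
−365 (one year) → Sep 15, 1850 (1706 left).
−365 (one year) → Sep 15, 1849 (1341 left).
−365 (one year) → Sep 15, 1848 (976 left).
−366 (one year; includes Feb 29, 1848) → Sep 15, 1847 (610 left).
−365 (one year) → Sep 15, 1846 (245 left).
−15 → Aug 31, 1846 (end of Aug, 31 days; 230 left).
−31 → Jul 31, 1846 (end of Jul, 31 days; 199 left).
−31 → Jun 30, 1846 (end of Jun, 30 days; 168 left).
−30 → May 31, 1846 (end of May, 31 days; 138 left).
−31 → Apr 30, 1846 (end of Apr, 30 days; 107 left).
−30 → Mar 31, 1846 (end of Mar, 31 days; 77 left).
−31 → Feb 28, 1846 (end of Feb, 28 days; 46 left).
−28 → Jan 31, 1846 (end of Jan, 31 days; 18 left).
−18 → Jan 13, 1846.

January 13, 1846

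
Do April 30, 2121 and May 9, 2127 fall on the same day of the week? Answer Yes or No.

From Apr 30, 2121 to May 9, 2127 is 2200 days.
2200 mod 7 = 2, so they are different weekdays.
(Apr 30, 2121 is a Wednesday; May 9, 2127 is a Friday.)

No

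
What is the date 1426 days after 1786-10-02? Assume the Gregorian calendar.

August 28, 1790

+365 (one year) → Oct 2, 1787 (1061 left).
+366 (one year; includes Feb 29, 1788) → Oct 2, 1788 (695 left).
+365 (one year) → Oct 2, 1789 (330 left).
Oct has 31 days: +30 → Nov 1, 1789 (300 left).
Nov has 30 days: +30 → Dec 1, 1789 (270 left).
Dec has 31 days: +31 → Jan 1, 1790 (239 left).
Jan has 31 days: +31 → Feb 1, 1790 (208 left).
Feb has 28 days: +28 → Mar 1, 1790 (180 left).
Mar has 31 days: +31 → Apr 1, 1790 (149 left).
Apr has 30 days: +30 → May 1, 1790 (119 left).
May has 31 days: +31 → Jun 1, 1790 (88 left).
Jun has 30 days: +30 → Jul 1, 1790 (58 left).
Jul has 31 days: +31 → Aug 1, 1790 (27 left).
+27 → Aug 28, 1790.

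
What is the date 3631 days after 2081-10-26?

+365 (one year) → Oct 26, 2082 (3266 left).
+365 (one year) → Oct 26, 2083 (2901 left).
+366 (one year; includes Feb 29, 2084) → Oct 26, 2084 (2535 left).
+365 (one year) → Oct 26, 2085 (2170 left).
+365 (one year) → Oct 26, 2086 (1805 left).
+365 (one year) → Oct 26, 2087 (1440 left).
+366 (one year; includes Feb 29, 2088) → Oct 26, 2088 (1074 left).
+365 (one year) → Oct 26, 2089 (709 left).
+365 (one year) → Oct 26, 2090 (344 left).
Oct has 31 days: +6 → Nov 1, 2090 (338 left).
Nov has 30 days: +30 → Dec 1, 2090 (308 left).
Dec has 31 days: +31 → Jan 1, 2091 (277 left).
Jan has 31 days: +31 → Feb 1, 2091 (246 left).
Feb has 28 days: +28 → Mar 1, 2091 (218 left).
Mar has 31 days: +31 → Apr 1, 2091 (187 left).
Apr has 30 days: +30 → May 1, 2091 (157 left).
May has 31 days: +31 → Jun 1, 2091 (126 left).
Jun has 30 days: +30 → Jul 1, 2091 (96 left).
Jul has 31 days: +31 → Aug 1, 2091 (65 left).
Aug has 31 days: +31 → Sep 1, 2091 (34 left).
Sep has 30 days: +30 → Oct 1, 2091 (4 left).
+4 → Oct 5, 2091.

October 5, 2091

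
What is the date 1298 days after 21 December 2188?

July 11, 2192

+365 (one year) → Dec 21, 2189 (933 left).
+365 (one year) → Dec 21, 2190 (568 left).
+365 (one year) → Dec 21, 2191 (203 left).
Dec has 31 days: +11 → Jan 1, 2192 (192 left).
Jan has 31 days: +31 → Feb 1, 2192 (161 left).
Feb has 29 days: +29 → Mar 1, 2192 (132 left).
Mar has 31 days: +31 → Apr 1, 2192 (101 left).
Apr has 30 days: +30 → May 1, 2192 (71 left).
May has 31 days: +31 → Jun 1, 2192 (40 left).
Jun has 30 days: +30 → Jul 1, 2192 (10 left).
+10 → Jul 11, 2192.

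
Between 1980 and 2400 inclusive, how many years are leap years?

Multiples of 4 in [1980,2400]: 106.
Of those, multiples of 100: 5 (not leap unless ÷400).
Multiples of 400: 2.
Leap years = 106 − 5 + 2 = 103.

103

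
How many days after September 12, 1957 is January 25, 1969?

4153

Sep 12, 1957 → Sep 12, 1958: 365 days.
Sep 12, 1958 → Sep 12, 1959: 365 days.
Sep 12, 1959 → Sep 12, 1960: 366 days (Feb 29, 1960 is in that span).
Sep 12, 1960 → Sep 12, 1961: 365 days.
Sep 12, 1961 → Sep 12, 1962: 365 days.
Sep 12, 1962 → Sep 12, 1963: 365 days.
Sep 12, 1963 → Sep 12, 1964: 366 days (Feb 29, 1964 is in that span).
Sep 12, 1964 → Sep 12, 1965: 365 days.
Sep 12, 1965 → Sep 12, 1966: 365 days.
Sep 12, 1966 → Sep 12, 1967: 365 days.
Sep 12, 1967 → Sep 12, 1968: 366 days (Feb 29, 1968 is in that span).
Sep 12, 1968 → Oct 12, 1968: 30 days (September has 30).
Oct 12, 1968 → Nov 12, 1968: 31 days (October has 31).
Nov 12, 1968 → Dec 12, 1968: 30 days (November has 30).
Dec 12, 1968 → Jan 12, 1969: 31 days (December has 31).
Jan 12, 1969 → Jan 25, 1969: 13 days.
Total: 4153 days.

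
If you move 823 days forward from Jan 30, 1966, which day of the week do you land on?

First find the weekday of Jan 30, 1966. Doomsday rule: the anchor day for the 1900s is Wednesday. For year 66: 66÷12 = 5 r 6, and 6÷4 = 1, so 5+6+1 = 12.
Wednesday + 12 ≡ Monday — that's 1966's doomsday.
In January the doomsday date is Jan 3 (1966 is not a leap year).
Jan 30 is 27 days after Jan 3; 27 mod 7 = 6, so Monday + 6 = Sunday.
823 mod 7 = 4, so 823 days after a Sunday is Sunday + 4 = Thursday.

Thursday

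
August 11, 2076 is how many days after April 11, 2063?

Apr 11, 2063 → Apr 11, 2064: 366 days (Feb 29, 2064 is in that span).
Apr 11, 2064 → Apr 11, 2065: 365 days.
Apr 11, 2065 → Apr 11, 2066: 365 days.
Apr 11, 2066 → Apr 11, 2067: 365 days.
Apr 11, 2067 → Apr 11, 2068: 366 days (Feb 29, 2068 is in that span).
Apr 11, 2068 → Apr 11, 2069: 365 days.
Apr 11, 2069 → Apr 11, 2070: 365 days.
Apr 11, 2070 → Apr 11, 2071: 365 days.
Apr 11, 2071 → Apr 11, 2072: 366 days (Feb 29, 2072 is in that span).
Apr 11, 2072 → Apr 11, 2073: 365 days.
Apr 11, 2073 → Apr 11, 2074: 365 days.
Apr 11, 2074 → Apr 11, 2075: 365 days.
Apr 11, 2075 → Apr 11, 2076: 366 days (Feb 29, 2076 is in that span).
Apr 11, 2076 → May 11, 2076: 30 days (April has 30).
May 11, 2076 → Jun 11, 2076: 31 days (May has 31).
Jun 11, 2076 → Jul 11, 2076: 30 days (June has 30).
Jul 11, 2076 → Aug 11, 2076: 31 days.
Total: 4871 days.

4871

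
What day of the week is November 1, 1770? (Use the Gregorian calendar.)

Doomsday rule: the anchor day for the 1700s is Sunday. For year 70: 70÷12 = 5 r 10, and 10÷4 = 2, so 5+10+2 = 17.
Sunday + 17 ≡ Wednesday — that's 1770's doomsday.
In November the doomsday date is Nov 7.
Nov 1 is 6 days before Nov 7; 6 mod 7 = 6, so Wednesday − 6 = Thursday.

Thursday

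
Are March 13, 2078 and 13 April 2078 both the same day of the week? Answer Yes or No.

From Mar 13, 2078 to Apr 13, 2078 is 31 days.
31 mod 7 = 3, so they are different weekdays.
(Mar 13, 2078 is a Sunday; Apr 13, 2078 is a Wednesday.)

No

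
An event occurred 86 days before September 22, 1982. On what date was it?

−22 → Aug 31, 1982 (end of Aug, 31 days; 64 left).
−31 → Jul 31, 1982 (end of Jul, 31 days; 33 left).
−31 → Jun 30, 1982 (end of Jun, 30 days; 2 left).
−2 → Jun 28, 1982.

June 28, 1982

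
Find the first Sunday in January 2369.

January 5, 2369

January 1, 2369 is a Wednesday.
The first Sunday is therefore January 5 (4 days later).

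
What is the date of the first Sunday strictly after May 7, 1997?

May 11, 1997

May 7, 1997 is a Wednesday.
From Wednesday to the next Sunday is 4 days.
May 7, 1997 + 4 = May 11, 1997.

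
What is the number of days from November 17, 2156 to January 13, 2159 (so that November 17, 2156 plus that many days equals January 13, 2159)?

787

Nov 17, 2156 → Nov 17, 2157: 365 days.
Nov 17, 2157 → Nov 17, 2158: 365 days.
Nov 17, 2158 → Dec 17, 2158: 30 days (November has 30).
Dec 17, 2158 → Jan 13, 2159: 27 days.
Total: 787 days.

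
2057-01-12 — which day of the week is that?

January 1, 2057 is a Monday.
Jan 1, 2057 → Jan 12, 2057: 11 days.
Total: 11 days.
11 mod 7 = 4, so Monday + 4 = Friday.

Friday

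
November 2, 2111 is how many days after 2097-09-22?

Sep 22, 2097 → Sep 22, 2098: 365 days.
Sep 22, 2098 → Sep 22, 2099: 365 days.
Sep 22, 2099 → Sep 22, 2100: 365 days.
Sep 22, 2100 → Sep 22, 2101: 365 days.
Sep 22, 2101 → Sep 22, 2102: 365 days.
Sep 22, 2102 → Sep 22, 2103: 365 days.
Sep 22, 2103 → Sep 22, 2104: 366 days (Feb 29, 2104 is in that span).
Sep 22, 2104 → Sep 22, 2105: 365 days.
Sep 22, 2105 → Sep 22, 2106: 365 days.
Sep 22, 2106 → Sep 22, 2107: 365 days.
Sep 22, 2107 → Sep 22, 2108: 366 days (Feb 29, 2108 is in that span).
Sep 22, 2108 → Sep 22, 2109: 365 days.
Sep 22, 2109 → Sep 22, 2110: 365 days.
Sep 22, 2110 → Sep 22, 2111: 365 days.
Sep 22, 2111 → Oct 22, 2111: 30 days (September has 30).
Oct 22, 2111 → Nov 2, 2111: 11 days.
Total: 5153 days.

5153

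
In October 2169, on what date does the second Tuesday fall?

October 1, 2169 is a Sunday.
The first Tuesday is therefore October 3 (2 days later).
The second Tuesday is 3 + 1×7 = October 10.

October 10, 2169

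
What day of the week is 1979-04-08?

Doomsday rule: the anchor day for the 1900s is Wednesday. For year 79: 79÷12 = 6 r 7, and 7÷4 = 1, so 6+7+1 = 14.
Wednesday + 14 ≡ Wednesday — that's 1979's doomsday.
In April the doomsday date is Apr 4.
Apr 8 is 4 days after Apr 4; 4 mod 7 = 4, so Wednesday + 4 = Sunday.

Sunday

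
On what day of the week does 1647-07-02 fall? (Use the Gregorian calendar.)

Doomsday rule: the anchor day for the 1600s is Tuesday. For year 47: 47÷12 = 3 r 11, and 11÷4 = 2, so 3+11+2 = 16.
Tuesday + 16 ≡ Thursday — that's 1647's doomsday.
In July the doomsday date is Jul 11.
Jul 2 is 9 days before Jul 11; 9 mod 7 = 2, so Thursday − 2 = Tuesday.

Tuesday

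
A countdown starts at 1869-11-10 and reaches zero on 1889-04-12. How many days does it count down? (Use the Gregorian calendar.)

Nov 10, 1869 → Nov 10, 1870: 365 days.
Nov 10, 1870 → Nov 10, 1871: 365 days.
Nov 10, 1871 → Nov 10, 1872: 366 days (Feb 29, 1872 is in that span).
Nov 10, 1872 → Nov 10, 1873: 365 days.
Nov 10, 1873 → Nov 10, 1874: 365 days.
Nov 10, 1874 → Nov 10, 1875: 365 days.
Nov 10, 1875 → Nov 10, 1876: 366 days (Feb 29, 1876 is in that span).
Nov 10, 1876 → Nov 10, 1877: 365 days.
Nov 10, 1877 → Nov 10, 1878: 365 days.
Nov 10, 1878 → Nov 10, 1879: 365 days.
Nov 10, 1879 → Nov 10, 1880: 366 days (Feb 29, 1880 is in that span).
Nov 10, 1880 → Nov 10, 1881: 365 days.
Nov 10, 1881 → Nov 10, 1882: 365 days.
Nov 10, 1882 → Nov 10, 1883: 365 days.
Nov 10, 1883 → Nov 10, 1884: 366 days (Feb 29, 1884 is in that span).
Nov 10, 1884 → Nov 10, 1885: 365 days.
Nov 10, 1885 → Nov 10, 1886: 365 days.
Nov 10, 1886 → Nov 10, 1887: 365 days.
Nov 10, 1887 → Nov 10, 1888: 366 days (Feb 29, 1888 is in that span).
Nov 10, 1888 → Dec 10, 1888: 30 days (November has 30).
Dec 10, 1888 → Jan 10, 1889: 31 days (December has 31).
Jan 10, 1889 → Feb 10, 1889: 31 days (January has 31).
Feb 10, 1889 → Mar 10, 1889: 28 days (February has 28).
Mar 10, 1889 → Apr 10, 1889: 31 days (March has 31).
Apr 10, 1889 → Apr 12, 1889: 2 days.
Total: 7093 days.

7093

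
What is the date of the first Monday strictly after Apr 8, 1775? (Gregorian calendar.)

Apr 8, 1775 is a Saturday.
From Saturday to the next Monday is 2 days.
Apr 8, 1775 + 2 = Apr 10, 1775.

April 10, 1775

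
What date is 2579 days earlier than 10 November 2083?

October 18, 2076

−365 (one year) → Nov 10, 2082 (2214 left).
−365 (one year) → Nov 10, 2081 (1849 left).
−365 (one year) → Nov 10, 2080 (1484 left).
−366 (one year; includes Feb 29, 2080) → Nov 10, 2079 (1118 left).
−365 (one year) → Nov 10, 2078 (753 left).
−365 (one year) → Nov 10, 2077 (388 left).
−10 → Oct 31, 2077 (end of Oct, 31 days; 378 left).
−31 → Sep 30, 2077 (end of Sep, 30 days; 347 left).
−30 → Aug 31, 2077 (end of Aug, 31 days; 317 left).
−31 → Jul 31, 2077 (end of Jul, 31 days; 286 left).
−31 → Jun 30, 2077 (end of Jun, 30 days; 255 left).
−30 → May 31, 2077 (end of May, 31 days; 225 left).
−31 → Apr 30, 2077 (end of Apr, 30 days; 194 left).
−30 → Mar 31, 2077 (end of Mar, 31 days; 164 left).
−31 → Feb 28, 2077 (end of Feb, 28 days; 133 left).
−28 → Jan 31, 2077 (end of Jan, 31 days; 105 left).
−31 → Dec 31, 2076 (end of Dec, 31 days; 74 left).
−31 → Nov 30, 2076 (end of Nov, 30 days; 43 left).
−30 → Oct 31, 2076 (end of Oct, 31 days; 13 left).
−13 → Oct 18, 2076.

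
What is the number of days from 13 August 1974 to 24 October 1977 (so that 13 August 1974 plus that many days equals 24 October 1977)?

1168

Aug 13, 1974 → Aug 13, 1975: 365 days.
Aug 13, 1975 → Aug 13, 1976: 366 days (Feb 29, 1976 is in that span).
Aug 13, 1976 → Aug 13, 1977: 365 days.
Aug 13, 1977 → Sep 13, 1977: 31 days (August has 31).
Sep 13, 1977 → Oct 13, 1977: 30 days (September has 30).
Oct 13, 1977 → Oct 24, 1977: 11 days.
Total: 1168 days.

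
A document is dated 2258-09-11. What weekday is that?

Doomsday rule: the anchor day for the 2200s is Friday. For year 58: 58÷12 = 4 r 10, and 10÷4 = 2, so 4+10+2 = 16.
Friday + 16 ≡ Sunday — that's 2258's doomsday.
In September the doomsday date is Sep 5.
Sep 11 is 6 days after Sep 5; 6 mod 7 = 6, so Sunday + 6 = Saturday.

Saturday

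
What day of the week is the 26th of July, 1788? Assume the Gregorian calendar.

Saturday

Doomsday rule: the anchor day for the 1700s is Sunday. For year 88: 88÷12 = 7 r 4, and 4÷4 = 1, so 7+4+1 = 12.
Sunday + 12 ≡ Friday — that's 1788's doomsday.
In July the doomsday date is Jul 11.
Jul 26 is 15 days after Jul 11; 15 mod 7 = 1, so Friday + 1 = Saturday.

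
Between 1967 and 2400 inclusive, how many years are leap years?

Multiples of 4 in [1967,2400]: 109.
Of those, multiples of 100: 5 (not leap unless ÷400).
Multiples of 400: 2.
Leap years = 109 − 5 + 2 = 106.

106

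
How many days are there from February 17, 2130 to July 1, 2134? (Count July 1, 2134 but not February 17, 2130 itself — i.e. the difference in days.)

Feb 17, 2130 → Feb 17, 2131: 365 days.
Feb 17, 2131 → Feb 17, 2132: 365 days.
Feb 17, 2132 → Feb 17, 2133: 366 days (Feb 29, 2132 is in that span).
Feb 17, 2133 → Feb 17, 2134: 365 days.
Feb 17, 2134 → Mar 17, 2134: 28 days (February has 28).
Mar 17, 2134 → Apr 17, 2134: 31 days (March has 31).
Apr 17, 2134 → May 17, 2134: 30 days (April has 30).
May 17, 2134 → Jun 17, 2134: 31 days (May has 31).
Jun 17, 2134 → Jul 1, 2134: 14 days.
Total: 1595 days.

1595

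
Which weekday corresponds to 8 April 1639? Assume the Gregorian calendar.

Friday

Doomsday rule: the anchor day for the 1600s is Tuesday. For year 39: 39÷12 = 3 r 3, and 3÷4 = 0, so 3+3+0 = 6.
Tuesday + 6 ≡ Monday — that's 1639's doomsday.
In April the doomsday date is Apr 4.
Apr 8 is 4 days after Apr 4; 4 mod 7 = 4, so Monday + 4 = Friday.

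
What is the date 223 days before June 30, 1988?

−30 → May 31, 1988 (end of May, 31 days; 193 left).
−31 → Apr 30, 1988 (end of Apr, 30 days; 162 left).
−30 → Mar 31, 1988 (end of Mar, 31 days; 132 left).
−31 → Feb 29, 1988 (end of Feb, 29 days; 101 left).
−29 → Jan 31, 1988 (end of Jan, 31 days; 72 left).
−31 → Dec 31, 1987 (end of Dec, 31 days; 41 left).
−31 → Nov 30, 1987 (end of Nov, 30 days; 10 left).
−10 → Nov 20, 1987.

November 20, 1987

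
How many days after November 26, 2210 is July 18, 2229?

Nov 26, 2210 → Nov 26, 2211: 365 days.
Nov 26, 2211 → Nov 26, 2212: 366 days (Feb 29, 2212 is in that span).
Nov 26, 2212 → Nov 26, 2213: 365 days.
Nov 26, 2213 → Nov 26, 2214: 365 days.
Nov 26, 2214 → Nov 26, 2215: 365 days.
Nov 26, 2215 → Nov 26, 2216: 366 days (Feb 29, 2216 is in that span).
Nov 26, 2216 → Nov 26, 2217: 365 days.
Nov 26, 2217 → Nov 26, 2218: 365 days.
Nov 26, 2218 → Nov 26, 2219: 365 days.
Nov 26, 2219 → Nov 26, 2220: 366 days (Feb 29, 2220 is in that span).
Nov 26, 2220 → Nov 26, 2221: 365 days.
Nov 26, 2221 → Nov 26, 2222: 365 days.
Nov 26, 2222 → Nov 26, 2223: 365 days.
Nov 26, 2223 → Nov 26, 2224: 366 days (Feb 29, 2224 is in that span).
Nov 26, 2224 → Nov 26, 2225: 365 days.
Nov 26, 2225 → Nov 26, 2226: 365 days.
Nov 26, 2226 → Nov 26, 2227: 365 days.
Nov 26, 2227 → Nov 26, 2228: 366 days (Feb 29, 2228 is in that span).
Nov 26, 2228 → Dec 26, 2228: 30 days (November has 30).
Dec 26, 2228 → Jan 26, 2229: 31 days (December has 31).
Jan 26, 2229 → Feb 26, 2229: 31 days (January has 31).
Feb 26, 2229 → Mar 26, 2229: 28 days (February has 28).
Mar 26, 2229 → Apr 26, 2229: 31 days (March has 31).
Apr 26, 2229 → May 26, 2229: 30 days (April has 30).
May 26, 2229 → Jun 26, 2229: 31 days (May has 31).
Jun 26, 2229 → Jul 18, 2229: 22 days.
Total: 6809 days.

6809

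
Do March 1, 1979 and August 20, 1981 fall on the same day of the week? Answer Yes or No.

From Mar 1, 1979 to Aug 20, 1981 is 903 days.
903 mod 7 = 0, so they are the same weekday.
(Mar 1, 1979 is a Thursday; Aug 20, 1981 is a Thursday.)

Yes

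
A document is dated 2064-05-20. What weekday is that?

Doomsday rule: the anchor day for the 2000s is Tuesday. For year 64: 64÷12 = 5 r 4, and 4÷4 = 1, so 5+4+1 = 10.
Tuesday + 10 ≡ Friday — that's 2064's doomsday.
In May the doomsday date is May 9.
May 20 is 11 days after May 9; 11 mod 7 = 4, so Friday + 4 = Tuesday.

Tuesday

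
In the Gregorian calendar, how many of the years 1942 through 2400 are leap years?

112

Multiples of 4 in [1942,2400]: 115.
Of those, multiples of 100: 5 (not leap unless ÷400).
Multiples of 400: 2.
Leap years = 115 − 5 + 2 = 112.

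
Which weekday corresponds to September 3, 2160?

Wednesday

Doomsday rule: the anchor day for the 2100s is Sunday. For year 60: 60÷12 = 5 r 0, and 0÷4 = 0, so 5+0+0 = 5.
Sunday + 5 ≡ Friday — that's 2160's doomsday.
In September the doomsday date is Sep 5.
Sep 3 is 2 days before Sep 5; 2 mod 7 = 2, so Friday − 2 = Wednesday.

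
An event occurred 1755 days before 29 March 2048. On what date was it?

June 9, 2043

−366 (one year; includes Feb 29, 2048) → Mar 29, 2047 (1389 left).
−365 (one year) → Mar 29, 2046 (1024 left).
−365 (one year) → Mar 29, 2045 (659 left).
−365 (one year) → Mar 29, 2044 (294 left).
−29 → Feb 29, 2044 (end of Feb, 29 days; 265 left).
−29 → Jan 31, 2044 (end of Jan, 31 days; 236 left).
−31 → Dec 31, 2043 (end of Dec, 31 days; 205 left).
−31 → Nov 30, 2043 (end of Nov, 30 days; 174 left).
−30 → Oct 31, 2043 (end of Oct, 31 days; 144 left).
−31 → Sep 30, 2043 (end of Sep, 30 days; 113 left).
−30 → Aug 31, 2043 (end of Aug, 31 days; 83 left).
−31 → Jul 31, 2043 (end of Jul, 31 days; 52 left).
−31 → Jun 30, 2043 (end of Jun, 30 days; 21 left).
−21 → Jun 9, 2043.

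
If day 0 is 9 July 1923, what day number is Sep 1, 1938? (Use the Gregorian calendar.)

Jul 9, 1923 → Jul 9, 1924: 366 days (Feb 29, 1924 is in that span).
Jul 9, 1924 → Jul 9, 1925: 365 days.
Jul 9, 1925 → Jul 9, 1926: 365 days.
Jul 9, 1926 → Jul 9, 1927: 365 days.
Jul 9, 1927 → Jul 9, 1928: 366 days (Feb 29, 1928 is in that span).
Jul 9, 1928 → Jul 9, 1929: 365 days.
Jul 9, 1929 → Jul 9, 1930: 365 days.
Jul 9, 1930 → Jul 9, 1931: 365 days.
Jul 9, 1931 → Jul 9, 1932: 366 days (Feb 29, 1932 is in that span).
Jul 9, 1932 → Jul 9, 1933: 365 days.
Jul 9, 1933 → Jul 9, 1934: 365 days.
Jul 9, 1934 → Jul 9, 1935: 365 days.
Jul 9, 1935 → Jul 9, 1936: 366 days (Feb 29, 1936 is in that span).
Jul 9, 1936 → Jul 9, 1937: 365 days.
Jul 9, 1937 → Jul 9, 1938: 365 days.
Jul 9, 1938 → Aug 9, 1938: 31 days (July has 31).
Aug 9, 1938 → Sep 1, 1938: 23 days.
Total: 5533 days.

5533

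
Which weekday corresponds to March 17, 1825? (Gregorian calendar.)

Thursday

Doomsday rule: the anchor day for the 1800s is Friday. For year 25: 25÷12 = 2 r 1, and 1÷4 = 0, so 2+1+0 = 3.
Friday + 3 ≡ Monday — that's 1825's doomsday.
In March the doomsday date is Mar 14.
Mar 17 is 3 days after Mar 14; 3 mod 7 = 3, so Monday + 3 = Thursday.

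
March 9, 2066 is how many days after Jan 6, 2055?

Jan 6, 2055 → Jan 6, 2056: 365 days.
Jan 6, 2056 → Jan 6, 2057: 366 days (Feb 29, 2056 is in that span).
Jan 6, 2057 → Jan 6, 2058: 365 days.
Jan 6, 2058 → Jan 6, 2059: 365 days.
Jan 6, 2059 → Jan 6, 2060: 365 days.
Jan 6, 2060 → Jan 6, 2061: 366 days (Feb 29, 2060 is in that span).
Jan 6, 2061 → Jan 6, 2062: 365 days.
Jan 6, 2062 → Jan 6, 2063: 365 days.
Jan 6, 2063 → Jan 6, 2064: 365 days.
Jan 6, 2064 → Jan 6, 2065: 366 days (Feb 29, 2064 is in that span).
Jan 6, 2065 → Jan 6, 2066: 365 days.
Jan 6, 2066 → Feb 6, 2066: 31 days (January has 31).
Feb 6, 2066 → Mar 6, 2066: 28 days (February has 28).
Mar 6, 2066 → Mar 9, 2066: 3 days.
Total: 4080 days.

4080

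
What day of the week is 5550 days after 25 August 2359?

Monday

Aug 25, 2359 is a Tuesday.
5550 mod 7 = 6, so 5550 days after a Tuesday is Tuesday + 6 = Monday.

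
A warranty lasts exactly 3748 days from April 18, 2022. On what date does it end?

+365 (one year) → Apr 18, 2023 (3383 left).
+366 (one year; includes Feb 29, 2024) → Apr 18, 2024 (3017 left).
+365 (one year) → Apr 18, 2025 (2652 left).
+365 (one year) → Apr 18, 2026 (2287 left).
+365 (one year) → Apr 18, 2027 (1922 left).
+366 (one year; includes Feb 29, 2028) → Apr 18, 2028 (1556 left).
+365 (one year) → Apr 18, 2029 (1191 left).
+365 (one year) → Apr 18, 2030 (826 left).
+365 (one year) → Apr 18, 2031 (461 left).
+366 (one year; includes Feb 29, 2032) → Apr 18, 2032 (95 left).
Apr has 30 days: +13 → May 1, 2032 (82 left).
May has 31 days: +31 → Jun 1, 2032 (51 left).
Jun has 30 days: +30 → Jul 1, 2032 (21 left).
+21 → Jul 22, 2032.

July 22, 2032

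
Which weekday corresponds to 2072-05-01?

Doomsday rule: the anchor day for the 2000s is Tuesday. For year 72: 72÷12 = 6 r 0, and 0÷4 = 0, so 6+0+0 = 6.
Tuesday + 6 ≡ Monday — that's 2072's doomsday.
In May the doomsday date is May 9.
May 1 is 8 days before May 9; 8 mod 7 = 1, so Monday − 1 = Sunday.

Sunday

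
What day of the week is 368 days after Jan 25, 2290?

Wednesday

First find the weekday of Jan 25, 2290. Doomsday rule: the anchor day for the 2200s is Friday. For year 90: 90÷12 = 7 r 6, and 6÷4 = 1, so 7+6+1 = 14.
Friday + 14 ≡ Friday — that's 2290's doomsday.
In January the doomsday date is Jan 3 (2290 is not a leap year).
Jan 25 is 22 days after Jan 3; 22 mod 7 = 1, so Friday + 1 = Saturday.
368 mod 7 = 4, so 368 days after a Saturday is Saturday + 4 = Wednesday.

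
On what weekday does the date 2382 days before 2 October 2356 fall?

First find the weekday of Oct 2, 2356. Doomsday rule: the anchor day for the 2300s is Wednesday. For year 56: 56÷12 = 4 r 8, and 8÷4 = 2, so 4+8+2 = 14.
Wednesday + 14 ≡ Wednesday — that's 2356's doomsday.
In October the doomsday date is Oct 10.
Oct 2 is 8 days before Oct 10; 8 mod 7 = 1, so Wednesday − 1 = Tuesday.
2382 mod 7 = 2, so 2382 days before a Tuesday is Tuesday − 2 = Sunday.

Sunday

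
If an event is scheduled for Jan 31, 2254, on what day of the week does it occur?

Doomsday rule: the anchor day for the 2200s is Friday. For year 54: 54÷12 = 4 r 6, and 6÷4 = 1, so 4+6+1 = 11.
Friday + 11 ≡ Tuesday — that's 2254's doomsday.
In January the doomsday date is Jan 3 (2254 is not a leap year).
Jan 31 is 28 days after Jan 3; 28 mod 7 = 0, so Tuesday + 0 = Tuesday.

Tuesday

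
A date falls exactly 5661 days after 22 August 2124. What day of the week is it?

First find the weekday of Aug 22, 2124. Doomsday rule: the anchor day for the 2100s is Sunday. For year 24: 24÷12 = 2 r 0, and 0÷4 = 0, so 2+0+0 = 2.
Sunday + 2 ≡ Tuesday — that's 2124's doomsday.
In August the doomsday date is Aug 8.
Aug 22 is 14 days after Aug 8; 14 mod 7 = 0, so Tuesday + 0 = Tuesday.
5661 mod 7 = 5, so 5661 days after a Tuesday is Tuesday + 5 = Sunday.

Sunday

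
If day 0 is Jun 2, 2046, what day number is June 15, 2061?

5492

Jun 2, 2046 → Jun 2, 2047: 365 days.
Jun 2, 2047 → Jun 2, 2048: 366 days (Feb 29, 2048 is in that span).
Jun 2, 2048 → Jun 2, 2049: 365 days.
Jun 2, 2049 → Jun 2, 2050: 365 days.
Jun 2, 2050 → Jun 2, 2051: 365 days.
Jun 2, 2051 → Jun 2, 2052: 366 days (Feb 29, 2052 is in that span).
Jun 2, 2052 → Jun 2, 2053: 365 days.
Jun 2, 2053 → Jun 2, 2054: 365 days.
Jun 2, 2054 → Jun 2, 2055: 365 days.
Jun 2, 2055 → Jun 2, 2056: 366 days (Feb 29, 2056 is in that span).
Jun 2, 2056 → Jun 2, 2057: 365 days.
Jun 2, 2057 → Jun 2, 2058: 365 days.
Jun 2, 2058 → Jun 2, 2059: 365 days.
Jun 2, 2059 → Jun 2, 2060: 366 days (Feb 29, 2060 is in that span).
Jun 2, 2060 → Jul 2, 2060: 30 days (June has 30).
Jul 2, 2060 → Aug 2, 2060: 31 days (July has 31).
Aug 2, 2060 → Sep 2, 2060: 31 days (August has 31).
Sep 2, 2060 → Oct 2, 2060: 30 days (September has 30).
Oct 2, 2060 → Nov 2, 2060: 31 days (October has 31).
Nov 2, 2060 → Dec 2, 2060: 30 days (November has 30).
Dec 2, 2060 → Jan 2, 2061: 31 days (December has 31).
Jan 2, 2061 → Feb 2, 2061: 31 days (January has 31).
Feb 2, 2061 → Mar 2, 2061: 28 days (February has 28).
Mar 2, 2061 → Apr 2, 2061: 31 days (March has 31).
Apr 2, 2061 → May 2, 2061: 30 days (April has 30).
May 2, 2061 → Jun 2, 2061: 31 days (May has 31).
Jun 2, 2061 → Jun 15, 2061: 13 days.
Total: 5492 days.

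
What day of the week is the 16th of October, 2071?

January 1, 2071 is a Thursday.
Jan 1, 2071 → Feb 1, 2071: 31 days (January has 31).
Feb 1, 2071 → Mar 1, 2071: 28 days (February has 28).
Mar 1, 2071 → Apr 1, 2071: 31 days (March has 31).
Apr 1, 2071 → May 1, 2071: 30 days (April has 30).
May 1, 2071 → Jun 1, 2071: 31 days (May has 31).
Jun 1, 2071 → Jul 1, 2071: 30 days (June has 30).
Jul 1, 2071 → Aug 1, 2071: 31 days (July has 31).
Aug 1, 2071 → Sep 1, 2071: 31 days (August has 31).
Sep 1, 2071 → Oct 1, 2071: 30 days (September has 30).
Oct 1, 2071 → Oct 16, 2071: 15 days.
Total: 288 days.
288 mod 7 = 1, so Thursday + 1 = Friday.

Friday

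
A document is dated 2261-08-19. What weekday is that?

Doomsday rule: the anchor day for the 2200s is Friday. For year 61: 61÷12 = 5 r 1, and 1÷4 = 0, so 5+1+0 = 6.
Friday + 6 ≡ Thursday — that's 2261's doomsday.
In August the doomsday date is Aug 8.
Aug 19 is 11 days after Aug 8; 11 mod 7 = 4, so Thursday + 4 = Monday.

Monday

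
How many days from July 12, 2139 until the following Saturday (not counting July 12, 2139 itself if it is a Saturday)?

6

Jul 12, 2139 is a Sunday.
From Sunday to the next Saturday is 6 days.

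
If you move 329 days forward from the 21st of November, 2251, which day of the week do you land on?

First find the weekday of Nov 21, 2251. Doomsday rule: the anchor day for the 2200s is Friday. For year 51: 51÷12 = 4 r 3, and 3÷4 = 0, so 4+3+0 = 7.
Friday + 7 ≡ Friday — that's 2251's doomsday.
In November the doomsday date is Nov 7.
Nov 21 is 14 days after Nov 7; 14 mod 7 = 0, so Friday + 0 = Friday.
329 mod 7 = 0, so 329 days after a Friday is Friday + 0 = Friday.

Friday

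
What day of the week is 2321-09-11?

Doomsday rule: the anchor day for the 2300s is Wednesday. For year 21: 21÷12 = 1 r 9, and 9÷4 = 2, so 1+9+2 = 12.
Wednesday + 12 ≡ Monday — that's 2321's doomsday.
In September the doomsday date is Sep 5.
Sep 11 is 6 days after Sep 5; 6 mod 7 = 6, so Monday + 6 = Sunday.

Sunday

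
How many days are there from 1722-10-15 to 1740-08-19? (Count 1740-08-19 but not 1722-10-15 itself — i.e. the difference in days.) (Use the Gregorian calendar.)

Oct 15, 1722 → Oct 15, 1723: 365 days.
Oct 15, 1723 → Oct 15, 1724: 366 days (Feb 29, 1724 is in that span).
Oct 15, 1724 → Oct 15, 1725: 365 days.
Oct 15, 1725 → Oct 15, 1726: 365 days.
Oct 15, 1726 → Oct 15, 1727: 365 days.
Oct 15, 1727 → Oct 15, 1728: 366 days (Feb 29, 1728 is in that span).
Oct 15, 1728 → Oct 15, 1729: 365 days.
Oct 15, 1729 → Oct 15, 1730: 365 days.
Oct 15, 1730 → Oct 15, 1731: 365 days.
Oct 15, 1731 → Oct 15, 1732: 366 days (Feb 29, 1732 is in that span).
Oct 15, 1732 → Oct 15, 1733: 365 days.
Oct 15, 1733 → Oct 15, 1734: 365 days.
Oct 15, 1734 → Oct 15, 1735: 365 days.
Oct 15, 1735 → Oct 15, 1736: 366 days (Feb 29, 1736 is in that span).
Oct 15, 1736 → Oct 15, 1737: 365 days.
Oct 15, 1737 → Oct 15, 1738: 365 days.
Oct 15, 1738 → Oct 15, 1739: 365 days.
Oct 15, 1739 → Nov 15, 1739: 31 days (October has 31).
Nov 15, 1739 → Dec 15, 1739: 30 days (November has 30).
Dec 15, 1739 → Jan 15, 1740: 31 days (December has 31).
Jan 15, 1740 → Feb 15, 1740: 31 days (January has 31).
Feb 15, 1740 → Mar 15, 1740: 29 days (February has 29).
Mar 15, 1740 → Apr 15, 1740: 31 days (March has 31).
Apr 15, 1740 → May 15, 1740: 30 days (April has 30).
May 15, 1740 → Jun 15, 1740: 31 days (May has 31).
Jun 15, 1740 → Jul 15, 1740: 30 days (June has 30).
Jul 15, 1740 → Aug 15, 1740: 31 days (July has 31).
Aug 15, 1740 → Aug 19, 1740: 4 days.
Total: 6518 days.

6518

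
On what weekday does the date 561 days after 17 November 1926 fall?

First find the weekday of Nov 17, 1926. Doomsday rule: the anchor day for the 1900s is Wednesday. For year 26: 26÷12 = 2 r 2, and 2÷4 = 0, so 2+2+0 = 4.
Wednesday + 4 ≡ Sunday — that's 1926's doomsday.
In November the doomsday date is Nov 7.
Nov 17 is 10 days after Nov 7; 10 mod 7 = 3, so Sunday + 3 = Wednesday.
561 mod 7 = 1, so 561 days after a Wednesday is Wednesday + 1 = Thursday.

Thursday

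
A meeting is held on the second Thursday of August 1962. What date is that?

August 1, 1962 is a Wednesday.
The first Thursday is therefore August 2 (1 days later).
The second Thursday is 2 + 1×7 = August 9.

August 9, 1962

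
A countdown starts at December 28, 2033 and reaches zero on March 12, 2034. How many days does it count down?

Dec 28, 2033 → Jan 28, 2034: 31 days (December has 31).
Jan 28, 2034 → Feb 28, 2034: 31 days (January has 31).
Feb 28, 2034 → Mar 12, 2034: 12 days.
Total: 74 days.

74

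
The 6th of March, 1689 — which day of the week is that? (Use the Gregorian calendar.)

Sunday

Doomsday rule: the anchor day for the 1600s is Tuesday. For year 89: 89÷12 = 7 r 5, and 5÷4 = 1, so 7+5+1 = 13.
Tuesday + 13 ≡ Monday — that's 1689's doomsday.
In March the doomsday date is Mar 14.
Mar 6 is 8 days before Mar 14; 8 mod 7 = 1, so Monday − 1 = Sunday.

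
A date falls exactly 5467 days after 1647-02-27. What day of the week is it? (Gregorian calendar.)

Feb 27, 1647 is a Wednesday.
5467 mod 7 = 0, so 5467 days after a Wednesday is Wednesday + 0 = Wednesday.

Wednesday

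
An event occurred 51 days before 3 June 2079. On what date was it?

−3 → May 31, 2079 (end of May, 31 days; 48 left).
−31 → Apr 30, 2079 (end of Apr, 30 days; 17 left).
−17 → Apr 13, 2079.

April 13, 2079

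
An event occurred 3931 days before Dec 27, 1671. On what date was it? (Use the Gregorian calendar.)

March 23, 1661

−365 (one year) → Dec 27, 1670 (3566 left).
−365 (one year) → Dec 27, 1669 (3201 left).
−365 (one year) → Dec 27, 1668 (2836 left).
−366 (one year; includes Feb 29, 1668) → Dec 27, 1667 (2470 left).
−365 (one year) → Dec 27, 1666 (2105 left).
−365 (one year) → Dec 27, 1665 (1740 left).
−365 (one year) → Dec 27, 1664 (1375 left).
−366 (one year; includes Feb 29, 1664) → Dec 27, 1663 (1009 left).
−365 (one year) → Dec 27, 1662 (644 left).
−365 (one year) → Dec 27, 1661 (279 left).
−27 → Nov 30, 1661 (end of Nov, 30 days; 252 left).
−30 → Oct 31, 1661 (end of Oct, 31 days; 222 left).
−31 → Sep 30, 1661 (end of Sep, 30 days; 191 left).
−30 → Aug 31, 1661 (end of Aug, 31 days; 161 left).
−31 → Jul 31, 1661 (end of Jul, 31 days; 130 left).
−31 → Jun 30, 1661 (end of Jun, 30 days; 99 left).
−30 → May 31, 1661 (end of May, 31 days; 69 left).
−31 → Apr 30, 1661 (end of Apr, 30 days; 38 left).
−30 → Mar 31, 1661 (end of Mar, 31 days; 8 left).
−8 → Mar 23, 1661.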